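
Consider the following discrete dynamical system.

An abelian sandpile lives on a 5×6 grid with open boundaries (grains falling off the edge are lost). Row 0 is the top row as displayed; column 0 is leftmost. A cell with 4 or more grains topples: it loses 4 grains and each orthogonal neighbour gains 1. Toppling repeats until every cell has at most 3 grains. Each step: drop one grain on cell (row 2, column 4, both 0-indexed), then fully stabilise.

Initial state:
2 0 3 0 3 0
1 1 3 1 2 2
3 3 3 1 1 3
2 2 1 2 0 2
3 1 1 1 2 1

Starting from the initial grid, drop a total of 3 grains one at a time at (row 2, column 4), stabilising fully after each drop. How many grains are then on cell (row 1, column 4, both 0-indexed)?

3

gen 0: 2 0 3 0 3 0
1 1 3 1 2 2
3 3 3 1 1 3
2 2 1 2 0 2
3 1 1 1 2 1
gen 1: 2 0 3 0 3 0
1 1 3 1 2 2
3 3 3 1 2 3
2 2 1 2 0 2
3 1 1 1 2 1
gen 2: 2 0 3 0 3 0
1 1 3 1 2 2
3 3 3 1 3 3
2 2 1 2 0 2
3 1 1 1 2 1
gen 3: 2 0 3 0 3 0
1 1 3 1 3 3
3 3 3 2 1 0
2 2 1 2 1 3
3 1 1 1 2 1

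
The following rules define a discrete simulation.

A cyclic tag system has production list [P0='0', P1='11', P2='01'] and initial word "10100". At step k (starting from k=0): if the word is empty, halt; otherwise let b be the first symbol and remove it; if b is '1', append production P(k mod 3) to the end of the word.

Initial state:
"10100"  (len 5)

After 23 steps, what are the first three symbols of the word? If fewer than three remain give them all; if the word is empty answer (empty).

1

t=0: "10100"  (len 5)
t=1: "01000"  (len 5)
t=2: "1000"  (len 4)
t=3: "00001"  (len 5)
t=4: "0001"  (len 4)
t=5: "001"  (len 3)
t=6: "01"  (len 2)
t=7: "1"  (len 1)
t=8: "11"  (len 2)
t=9: "101"  (len 3)
t=10: "010"  (len 3)
t=11: "10"  (len 2)
t=12: "001"  (len 3)
t=13: "01"  (len 2)
t=14: "1"  (len 1)
t=15: "01"  (len 2)
t=16: "1"  (len 1)
t=17: "11"  (len 2)
t=18: "101"  (len 3)
t=19: "010"  (len 3)
t=20: "10"  (len 2)
t=21: "001"  (len 3)
t=22: "01"  (len 2)
t=23: "1"  (len 1)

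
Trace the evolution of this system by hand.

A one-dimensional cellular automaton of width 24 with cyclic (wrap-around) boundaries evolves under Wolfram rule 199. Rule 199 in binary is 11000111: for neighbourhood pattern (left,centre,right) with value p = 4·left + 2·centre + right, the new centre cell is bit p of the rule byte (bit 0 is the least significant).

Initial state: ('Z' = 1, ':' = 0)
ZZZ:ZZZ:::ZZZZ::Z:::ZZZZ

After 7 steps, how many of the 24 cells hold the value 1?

14

t=0: ZZZ:ZZZ:::ZZZZ::Z:::ZZZZ
t=1: ZZZ::ZZ:ZZ:ZZZ:ZZ:ZZ:ZZZ
t=2: ZZZ:Z:Z::Z::ZZ::Z::Z::ZZ
t=3: ZZZ:Z:Z:ZZ:Z:Z:ZZ:ZZ:Z:Z
t=4: ZZZ:Z:Z::Z:Z:Z::Z::Z:Z::
t=5: :ZZ:Z:Z:ZZ:Z:Z:ZZ:ZZ:Z:Z
t=6: ::Z:Z:Z::Z:Z:Z::Z::Z:Z:Z
t=7: :ZZ:Z:Z:ZZ:Z:Z:ZZ:ZZ:Z:Z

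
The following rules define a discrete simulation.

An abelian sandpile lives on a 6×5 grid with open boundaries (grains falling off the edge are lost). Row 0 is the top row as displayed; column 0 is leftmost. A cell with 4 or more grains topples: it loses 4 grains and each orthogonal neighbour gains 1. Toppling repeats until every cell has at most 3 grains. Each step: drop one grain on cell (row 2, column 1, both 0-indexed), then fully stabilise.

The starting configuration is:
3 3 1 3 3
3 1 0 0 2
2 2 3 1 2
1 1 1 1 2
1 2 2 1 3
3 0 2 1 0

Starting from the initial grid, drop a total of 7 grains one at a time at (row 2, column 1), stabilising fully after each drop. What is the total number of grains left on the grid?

52

step 0: 3 3 1 3 3
3 1 0 0 2
2 2 3 1 2
1 1 1 1 2
1 2 2 1 3
3 0 2 1 0
step 1: 3 3 1 3 3
3 1 0 0 2
2 3 3 1 2
1 1 1 1 2
1 2 2 1 3
3 0 2 1 0
step 2: 3 3 1 3 3
3 2 1 0 2
3 1 0 2 2
1 2 2 1 2
1 2 2 1 3
3 0 2 1 0
step 3: 3 3 1 3 3
3 2 1 0 2
3 2 0 2 2
1 2 2 1 2
1 2 2 1 3
3 0 2 1 0
step 4: 3 3 1 3 3
3 2 1 0 2
3 3 0 2 2
1 2 2 1 2
1 2 2 1 3
3 0 2 1 0
step 5: 1 1 2 3 3
2 1 2 0 2
1 2 1 2 2
2 3 2 1 2
1 2 2 1 3
3 0 2 1 0
step 6: 1 1 2 3 3
2 1 2 0 2
1 3 1 2 2
2 3 2 1 2
1 2 2 1 3
3 0 2 1 0
step 7: 1 1 2 3 3
2 2 2 0 2
2 1 2 2 2
3 0 3 1 2
1 3 2 1 3
3 0 2 1 0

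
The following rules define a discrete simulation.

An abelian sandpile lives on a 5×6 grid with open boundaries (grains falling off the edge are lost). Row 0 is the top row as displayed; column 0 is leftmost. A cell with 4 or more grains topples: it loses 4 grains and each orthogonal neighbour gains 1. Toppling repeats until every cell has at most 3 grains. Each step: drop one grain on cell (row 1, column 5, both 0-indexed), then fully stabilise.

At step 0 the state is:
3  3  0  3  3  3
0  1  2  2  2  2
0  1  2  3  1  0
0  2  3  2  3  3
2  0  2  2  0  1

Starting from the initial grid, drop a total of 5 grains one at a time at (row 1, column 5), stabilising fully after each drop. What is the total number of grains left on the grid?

[0] 3  3  0  3  3  3
0  1  2  2  2  2
0  1  2  3  1  0
0  2  3  2  3  3
2  0  2  2  0  1
[1] 3  3  0  3  3  3
0  1  2  2  2  3
0  1  2  3  1  0
0  2  3  2  3  3
2  0  2  2  0  1
[2] 3  3  1  1  2  1
0  1  3  1  1  2
0  1  3  0  3  1
0  2  3  3  3  3
2  0  2  2  0  1
[3] 3  3  1  1  2  1
0  1  3  1  1  3
0  1  3  0  3  1
0  2  3  3  3  3
2  0  2  2  0  1
[4] 3  3  1  1  2  2
0  1  3  1  2  0
0  1  3  0  3  2
0  2  3  3  3  3
2  0  2  2  0  1
[5] 3  3  1  1  2  2
0  1  3  1  2  1
0  1  3  0  3  2
0  2  3  3  3  3
2  0  2  2  0  1

50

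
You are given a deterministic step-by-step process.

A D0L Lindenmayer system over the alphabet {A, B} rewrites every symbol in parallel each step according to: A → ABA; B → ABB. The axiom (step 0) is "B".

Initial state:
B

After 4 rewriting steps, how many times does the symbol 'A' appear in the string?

gen 0: B
gen 1: ABB
gen 2: ABAABBABB
gen 3: ABAABBABAABAABBABBABAABBABB
gen 4: ABAABBABAABAABBABBABAABBABAABAABBABAABAABBABBABAABBABBABAABBABAABAABBABBABAABBABB

40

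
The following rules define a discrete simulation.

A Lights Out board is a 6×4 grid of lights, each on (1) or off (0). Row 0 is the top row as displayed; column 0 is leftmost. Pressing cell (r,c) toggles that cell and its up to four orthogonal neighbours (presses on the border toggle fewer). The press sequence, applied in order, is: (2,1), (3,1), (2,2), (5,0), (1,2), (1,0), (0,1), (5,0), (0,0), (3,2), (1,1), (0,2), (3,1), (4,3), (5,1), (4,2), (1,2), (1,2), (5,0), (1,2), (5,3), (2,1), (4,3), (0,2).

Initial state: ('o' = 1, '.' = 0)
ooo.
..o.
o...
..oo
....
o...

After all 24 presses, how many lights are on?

9

[0] ooo.
..o.
o...
..oo
....
o...
[1] ooo.
.oo.
.oo.
.ooo
....
o...
[2] ooo.
.oo.
..o.
o..o
.o..
o...
[3] ooo.
.o..
.o.o
o.oo
.o..
o...
[4] ooo.
.o..
.o.o
o.oo
oo..
.o..
[5] oo..
..oo
.ooo
o.oo
oo..
.o..
[6] .o..
oooo
oooo
o.oo
oo..
.o..
[7] o.o.
o.oo
oooo
o.oo
oo..
.o..
[8] o.o.
o.oo
oooo
o.oo
.o..
o...
[9] .oo.
..oo
oooo
o.oo
.o..
o...
[10] .oo.
..oo
oo.o
oo..
.oo.
o...
[11] ..o.
oo.o
o..o
oo..
.oo.
o...
[12] .o.o
oooo
o..o
oo..
.oo.
o...
[13] .o.o
oooo
oo.o
..o.
..o.
o...
[14] .o.o
oooo
oo.o
..oo
...o
o..o
[15] .o.o
oooo
oo.o
..oo
.o.o
.ooo
[16] .o.o
oooo
oo.o
...o
..o.
.o.o
[17] .ooo
o...
oooo
...o
..o.
.o.o
[18] .o.o
oooo
oo.o
...o
..o.
.o.o
[19] .o.o
oooo
oo.o
...o
o.o.
o..o
[20] .ooo
o...
oooo
...o
o.o.
o..o
[21] .ooo
o...
oooo
...o
o.oo
o.o.
[22] .ooo
oo..
...o
.o.o
o.oo
o.o.
[23] .ooo
oo..
...o
.o..
o...
o.oo
[24] ....
ooo.
...o
.o..
o...
o.oo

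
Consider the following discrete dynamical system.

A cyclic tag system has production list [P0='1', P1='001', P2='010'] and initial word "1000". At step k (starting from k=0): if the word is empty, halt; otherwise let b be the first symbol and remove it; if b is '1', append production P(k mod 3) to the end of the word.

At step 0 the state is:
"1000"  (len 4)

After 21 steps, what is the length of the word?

2

k=0  "1000"  (len 4)
k=1  "0001"  (len 4)
k=2  "001"  (len 3)
k=3  "01"  (len 2)
k=4  "1"  (len 1)
k=5  "001"  (len 3)
k=6  "01"  (len 2)
k=7  "1"  (len 1)
k=8  "001"  (len 3)
k=9  "01"  (len 2)
k=10  "1"  (len 1)
k=11  "001"  (len 3)
k=12  "01"  (len 2)
k=13  "1"  (len 1)
k=14  "001"  (len 3)
k=15  "01"  (len 2)
k=16  "1"  (len 1)
k=17  "001"  (len 3)
k=18  "01"  (len 2)
k=19  "1"  (len 1)
k=20  "001"  (len 3)
k=21  "01"  (len 2)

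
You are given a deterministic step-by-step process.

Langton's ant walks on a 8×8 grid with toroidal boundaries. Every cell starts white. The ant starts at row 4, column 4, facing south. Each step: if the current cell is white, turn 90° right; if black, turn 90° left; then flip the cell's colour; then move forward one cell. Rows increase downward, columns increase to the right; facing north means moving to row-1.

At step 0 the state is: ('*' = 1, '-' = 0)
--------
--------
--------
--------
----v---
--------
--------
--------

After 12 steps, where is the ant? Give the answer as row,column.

step 0: --------
--------
--------
--------
----v---
--------
--------
--------
step 1: --------
--------
--------
--------
---<*---
--------
--------
--------
step 2: --------
--------
--------
---^----
---**---
--------
--------
--------
step 3: --------
--------
--------
---*>---
---**---
--------
--------
--------
step 4: --------
--------
--------
---**---
---*v---
--------
--------
--------
step 5: --------
--------
--------
---**---
---*->--
--------
--------
--------
step 6: --------
--------
--------
---**---
---*-*--
-----v--
--------
--------
step 7: --------
--------
--------
---**---
---*-*--
----<*--
--------
--------
step 8: --------
--------
--------
---**---
---*^*--
----**--
--------
--------
step 9: --------
--------
--------
---**---
---**>--
----**--
--------
--------
step 10: --------
--------
--------
---**^--
---**---
----**--
--------
--------
step 11: --------
--------
--------
---***>-
---**---
----**--
--------
--------
step 12: --------
--------
--------
---****-
---**-v-
----**--
--------
--------

4,6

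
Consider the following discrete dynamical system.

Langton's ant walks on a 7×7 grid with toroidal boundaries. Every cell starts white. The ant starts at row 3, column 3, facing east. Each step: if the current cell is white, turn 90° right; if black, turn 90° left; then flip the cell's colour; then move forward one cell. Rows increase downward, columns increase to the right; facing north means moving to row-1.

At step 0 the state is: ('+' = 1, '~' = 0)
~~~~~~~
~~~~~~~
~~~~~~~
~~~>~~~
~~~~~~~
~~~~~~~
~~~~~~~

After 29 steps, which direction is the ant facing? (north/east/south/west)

south

t=0: ~~~~~~~
~~~~~~~
~~~~~~~
~~~>~~~
~~~~~~~
~~~~~~~
~~~~~~~
t=1: ~~~~~~~
~~~~~~~
~~~~~~~
~~~+~~~
~~~v~~~
~~~~~~~
~~~~~~~
t=2: ~~~~~~~
~~~~~~~
~~~~~~~
~~~+~~~
~~<+~~~
~~~~~~~
~~~~~~~
t=3: ~~~~~~~
~~~~~~~
~~~~~~~
~~^+~~~
~~++~~~
~~~~~~~
~~~~~~~
t=4: ~~~~~~~
~~~~~~~
~~~~~~~
~~+>~~~
~~++~~~
~~~~~~~
~~~~~~~
t=5: ~~~~~~~
~~~~~~~
~~~^~~~
~~+~~~~
~~++~~~
~~~~~~~
~~~~~~~
t=6: ~~~~~~~
~~~~~~~
~~~+>~~
~~+~~~~
~~++~~~
~~~~~~~
~~~~~~~
t=7: ~~~~~~~
~~~~~~~
~~~++~~
~~+~v~~
~~++~~~
~~~~~~~
~~~~~~~
t=8: ~~~~~~~
~~~~~~~
~~~++~~
~~+<+~~
~~++~~~
~~~~~~~
~~~~~~~
t=9: ~~~~~~~
~~~~~~~
~~~^+~~
~~+++~~
~~++~~~
~~~~~~~
~~~~~~~
t=10: ~~~~~~~
~~~~~~~
~~<~+~~
~~+++~~
~~++~~~
~~~~~~~
~~~~~~~
t=11: ~~~~~~~
~~^~~~~
~~+~+~~
~~+++~~
~~++~~~
~~~~~~~
~~~~~~~
t=12: ~~~~~~~
~~+>~~~
~~+~+~~
~~+++~~
~~++~~~
~~~~~~~
~~~~~~~
t=13: ~~~~~~~
~~++~~~
~~+v+~~
~~+++~~
~~++~~~
~~~~~~~
~~~~~~~
t=14: ~~~~~~~
~~++~~~
~~<++~~
~~+++~~
~~++~~~
~~~~~~~
~~~~~~~
t=15: ~~~~~~~
~~++~~~
~~~++~~
~~v++~~
~~++~~~
~~~~~~~
~~~~~~~
t=16: ~~~~~~~
~~++~~~
~~~++~~
~~~>+~~
~~++~~~
~~~~~~~
~~~~~~~
t=17: ~~~~~~~
~~++~~~
~~~^+~~
~~~~+~~
~~++~~~
~~~~~~~
~~~~~~~
t=18: ~~~~~~~
~~++~~~
~~<~+~~
~~~~+~~
~~++~~~
~~~~~~~
~~~~~~~
t=19: ~~~~~~~
~~^+~~~
~~+~+~~
~~~~+~~
~~++~~~
~~~~~~~
~~~~~~~
t=20: ~~~~~~~
~<~+~~~
~~+~+~~
~~~~+~~
~~++~~~
~~~~~~~
~~~~~~~
t=21: ~^~~~~~
~+~+~~~
~~+~+~~
~~~~+~~
~~++~~~
~~~~~~~
~~~~~~~
t=22: ~+>~~~~
~+~+~~~
~~+~+~~
~~~~+~~
~~++~~~
~~~~~~~
~~~~~~~
t=23: ~++~~~~
~+v+~~~
~~+~+~~
~~~~+~~
~~++~~~
~~~~~~~
~~~~~~~
t=24: ~++~~~~
~<++~~~
~~+~+~~
~~~~+~~
~~++~~~
~~~~~~~
~~~~~~~
t=25: ~++~~~~
~~++~~~
~v+~+~~
~~~~+~~
~~++~~~
~~~~~~~
~~~~~~~
t=26: ~++~~~~
~~++~~~
<++~+~~
~~~~+~~
~~++~~~
~~~~~~~
~~~~~~~
t=27: ~++~~~~
^~++~~~
+++~+~~
~~~~+~~
~~++~~~
~~~~~~~
~~~~~~~
t=28: ~++~~~~
+>++~~~
+++~+~~
~~~~+~~
~~++~~~
~~~~~~~
~~~~~~~
t=29: ~++~~~~
++++~~~
+v+~+~~
~~~~+~~
~~++~~~
~~~~~~~
~~~~~~~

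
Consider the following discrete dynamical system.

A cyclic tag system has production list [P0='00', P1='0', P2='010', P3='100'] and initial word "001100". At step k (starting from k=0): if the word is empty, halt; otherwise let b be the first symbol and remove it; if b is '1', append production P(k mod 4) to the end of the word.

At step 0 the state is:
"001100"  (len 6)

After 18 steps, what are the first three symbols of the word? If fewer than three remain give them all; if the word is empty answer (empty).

(empty)

[0] "001100"  (len 6)
[1] "01100"  (len 5)
[2] "1100"  (len 4)
[3] "100010"  (len 6)
[4] "00010100"  (len 8)
[5] "0010100"  (len 7)
[6] "010100"  (len 6)
[7] "10100"  (len 5)
[8] "0100100"  (len 7)
[9] "100100"  (len 6)
[10] "001000"  (len 6)
[11] "01000"  (len 5)
[12] "1000"  (len 4)
[13] "00000"  (len 5)
[14] "0000"  (len 4)
[15] "000"  (len 3)
[16] "00"  (len 2)
[17] "0"  (len 1)
[18] (halted — word empty)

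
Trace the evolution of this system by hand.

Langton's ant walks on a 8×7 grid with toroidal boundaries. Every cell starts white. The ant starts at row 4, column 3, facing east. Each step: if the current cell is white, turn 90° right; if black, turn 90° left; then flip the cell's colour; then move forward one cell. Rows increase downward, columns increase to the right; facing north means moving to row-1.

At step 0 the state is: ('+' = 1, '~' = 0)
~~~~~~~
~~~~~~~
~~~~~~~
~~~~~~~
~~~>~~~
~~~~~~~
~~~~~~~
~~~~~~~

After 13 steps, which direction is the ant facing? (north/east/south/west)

south

0) ~~~~~~~
~~~~~~~
~~~~~~~
~~~~~~~
~~~>~~~
~~~~~~~
~~~~~~~
~~~~~~~
1) ~~~~~~~
~~~~~~~
~~~~~~~
~~~~~~~
~~~+~~~
~~~v~~~
~~~~~~~
~~~~~~~
2) ~~~~~~~
~~~~~~~
~~~~~~~
~~~~~~~
~~~+~~~
~~<+~~~
~~~~~~~
~~~~~~~
3) ~~~~~~~
~~~~~~~
~~~~~~~
~~~~~~~
~~^+~~~
~~++~~~
~~~~~~~
~~~~~~~
4) ~~~~~~~
~~~~~~~
~~~~~~~
~~~~~~~
~~+>~~~
~~++~~~
~~~~~~~
~~~~~~~
5) ~~~~~~~
~~~~~~~
~~~~~~~
~~~^~~~
~~+~~~~
~~++~~~
~~~~~~~
~~~~~~~
6) ~~~~~~~
~~~~~~~
~~~~~~~
~~~+>~~
~~+~~~~
~~++~~~
~~~~~~~
~~~~~~~
7) ~~~~~~~
~~~~~~~
~~~~~~~
~~~++~~
~~+~v~~
~~++~~~
~~~~~~~
~~~~~~~
8) ~~~~~~~
~~~~~~~
~~~~~~~
~~~++~~
~~+<+~~
~~++~~~
~~~~~~~
~~~~~~~
9) ~~~~~~~
~~~~~~~
~~~~~~~
~~~^+~~
~~+++~~
~~++~~~
~~~~~~~
~~~~~~~
10) ~~~~~~~
~~~~~~~
~~~~~~~
~~<~+~~
~~+++~~
~~++~~~
~~~~~~~
~~~~~~~
11) ~~~~~~~
~~~~~~~
~~^~~~~
~~+~+~~
~~+++~~
~~++~~~
~~~~~~~
~~~~~~~
12) ~~~~~~~
~~~~~~~
~~+>~~~
~~+~+~~
~~+++~~
~~++~~~
~~~~~~~
~~~~~~~
13) ~~~~~~~
~~~~~~~
~~++~~~
~~+v+~~
~~+++~~
~~++~~~
~~~~~~~
~~~~~~~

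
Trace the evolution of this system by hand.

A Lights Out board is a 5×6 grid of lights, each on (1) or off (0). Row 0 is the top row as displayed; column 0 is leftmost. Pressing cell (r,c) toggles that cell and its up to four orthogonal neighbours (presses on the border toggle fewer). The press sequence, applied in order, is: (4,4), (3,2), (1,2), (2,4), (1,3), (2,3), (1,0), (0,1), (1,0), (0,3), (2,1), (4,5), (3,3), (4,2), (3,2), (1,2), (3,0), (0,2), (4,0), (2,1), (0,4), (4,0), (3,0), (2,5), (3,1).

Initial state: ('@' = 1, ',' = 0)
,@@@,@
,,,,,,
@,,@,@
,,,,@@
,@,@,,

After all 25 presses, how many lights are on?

step 0: ,@@@,@
,,,,,,
@,,@,@
,,,,@@
,@,@,,
step 1: ,@@@,@
,,,,,,
@,,@,@
,,,,,@
,@,,@@
step 2: ,@@@,@
,,,,,,
@,@@,@
,@@@,@
,@@,@@
step 3: ,@,@,@
,@@@,,
@,,@,@
,@@@,@
,@@,@@
step 4: ,@,@,@
,@@@@,
@,,,@,
,@@@@@
,@@,@@
step 5: ,@,,,@
,@,,,,
@,,@@,
,@@@@@
,@@,@@
step 6: ,@,,,@
,@,@,,
@,@,,,
,@@,@@
,@@,@@
step 7: @@,,,@
@,,@,,
,,@,,,
,@@,@@
,@@,@@
step 8: ,,@,,@
@@,@,,
,,@,,,
,@@,@@
,@@,@@
step 9: @,@,,@
,,,@,,
@,@,,,
,@@,@@
,@@,@@
step 10: @,,@@@
,,,,,,
@,@,,,
,@@,@@
,@@,@@
step 11: @,,@@@
,@,,,,
,@,,,,
,,@,@@
,@@,@@
step 12: @,,@@@
,@,,,,
,@,,,,
,,@,@,
,@@,,,
step 13: @,,@@@
,@,,,,
,@,@,,
,,,@,,
,@@@,,
step 14: @,,@@@
,@,,,,
,@,@,,
,,@@,,
,,,,,,
step 15: @,,@@@
,@,,,,
,@@@,,
,@,,,,
,,@,,,
step 16: @,@@@@
,,@@,,
,@,@,,
,@,,,,
,,@,,,
step 17: @,@@@@
,,@@,,
@@,@,,
@,,,,,
@,@,,,
step 18: @@,,@@
,,,@,,
@@,@,,
@,,,,,
@,@,,,
step 19: @@,,@@
,,,@,,
@@,@,,
,,,,,,
,@@,,,
step 20: @@,,@@
,@,@,,
,,@@,,
,@,,,,
,@@,,,
step 21: @@,@,,
,@,@@,
,,@@,,
,@,,,,
,@@,,,
step 22: @@,@,,
,@,@@,
,,@@,,
@@,,,,
@,@,,,
step 23: @@,@,,
,@,@@,
@,@@,,
,,,,,,
,,@,,,
step 24: @@,@,,
,@,@@@
@,@@@@
,,,,,@
,,@,,,
step 25: @@,@,,
,@,@@@
@@@@@@
@@@,,@
,@@,,,

19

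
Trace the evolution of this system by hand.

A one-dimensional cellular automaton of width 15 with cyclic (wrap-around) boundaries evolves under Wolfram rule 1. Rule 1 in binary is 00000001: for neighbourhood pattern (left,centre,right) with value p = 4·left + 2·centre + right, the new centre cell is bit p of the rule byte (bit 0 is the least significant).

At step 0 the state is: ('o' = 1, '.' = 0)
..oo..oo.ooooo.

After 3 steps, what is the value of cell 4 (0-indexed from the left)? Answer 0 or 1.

0) ..oo..oo.ooooo.
1) o..............
2) ..oooooooooooo.
3) o..............

0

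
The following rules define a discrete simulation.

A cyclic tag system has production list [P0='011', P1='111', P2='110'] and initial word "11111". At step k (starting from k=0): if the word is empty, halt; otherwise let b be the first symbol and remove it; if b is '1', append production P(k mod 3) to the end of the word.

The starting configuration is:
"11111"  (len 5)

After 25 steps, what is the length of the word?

[0] "11111"  (len 5)
[1] "1111011"  (len 7)
[2] "111011111"  (len 9)
[3] "11011111110"  (len 11)
[4] "1011111110011"  (len 13)
[5] "011111110011111"  (len 15)
[6] "11111110011111"  (len 14)
[7] "1111110011111011"  (len 16)
[8] "111110011111011111"  (len 18)
[9] "11110011111011111110"  (len 20)
[10] "1110011111011111110011"  (len 22)
[11] "110011111011111110011111"  (len 24)
[12] "10011111011111110011111110"  (len 26)
[13] "0011111011111110011111110011"  (len 28)
[14] "011111011111110011111110011"  (len 27)
[15] "11111011111110011111110011"  (len 26)
[16] "1111011111110011111110011011"  (len 28)
[17] "111011111110011111110011011111"  (len 30)
[18] "11011111110011111110011011111110"  (len 32)
[19] "1011111110011111110011011111110011"  (len 34)
[20] "011111110011111110011011111110011111"  (len 36)
[21] "11111110011111110011011111110011111"  (len 35)
[22] "1111110011111110011011111110011111011"  (len 37)
[23] "111110011111110011011111110011111011111"  (len 39)
[24] "11110011111110011011111110011111011111110"  (len 41)
[25] "1110011111110011011111110011111011111110011"  (len 43)

43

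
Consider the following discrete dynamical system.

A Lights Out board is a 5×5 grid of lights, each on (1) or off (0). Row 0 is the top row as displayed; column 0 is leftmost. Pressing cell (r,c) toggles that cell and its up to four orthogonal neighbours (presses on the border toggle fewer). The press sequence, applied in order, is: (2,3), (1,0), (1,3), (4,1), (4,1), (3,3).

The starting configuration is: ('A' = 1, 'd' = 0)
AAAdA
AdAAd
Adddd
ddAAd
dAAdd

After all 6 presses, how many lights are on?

[0] AAAdA
AdAAd
Adddd
ddAAd
dAAdd
[1] AAAdA
AdAdd
AdAAA
ddAdd
dAAdd
[2] dAAdA
dAAdd
ddAAA
ddAdd
dAAdd
[3] dAAAA
dAdAA
ddAdA
ddAdd
dAAdd
[4] dAAAA
dAdAA
ddAdA
dAAdd
Adddd
[5] dAAAA
dAdAA
ddAdA
ddAdd
dAAdd
[6] dAAAA
dAdAA
ddAAA
dddAA
dAAAd

15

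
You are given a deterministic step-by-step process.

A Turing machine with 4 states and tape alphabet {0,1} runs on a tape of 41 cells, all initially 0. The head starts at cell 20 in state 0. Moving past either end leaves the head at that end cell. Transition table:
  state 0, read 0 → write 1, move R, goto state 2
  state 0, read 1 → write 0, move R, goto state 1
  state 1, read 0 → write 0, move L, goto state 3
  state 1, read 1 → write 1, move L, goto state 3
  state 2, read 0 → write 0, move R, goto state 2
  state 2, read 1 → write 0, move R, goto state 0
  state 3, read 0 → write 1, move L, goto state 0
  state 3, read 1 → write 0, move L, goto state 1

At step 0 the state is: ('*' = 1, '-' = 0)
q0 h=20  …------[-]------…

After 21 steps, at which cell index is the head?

0) q0 h=20  …------[-]------…
1) q2 h=21  …-----*[-]------…
2) q2 h=22  …----*-[-]------…
3) q2 h=23  …---*--[-]------…
4) q2 h=24  …--*---[-]------…
5) q2 h=25  …-*----[-]------…
6) q2 h=26  …*-----[-]------…
7) q2 h=27  …------[-]------…
8) q2 h=28  …------[-]------…
9) q2 h=29  …------[-]------…
10) q2 h=30  …------[-]------…
11) q2 h=31  …------[-]------…
12) q2 h=32  …------[-]------…
13) q2 h=33  …------[-]------…
14) q2 h=34  …------[-]------|
15) q2 h=35  …------[-]-----|
16) q2 h=36  …------[-]----|
17) q2 h=37  …------[-]---|
18) q2 h=38  …------[-]--|
19) q2 h=39  …------[-]-|
20) q2 h=40  …------[-]|
21) q2 h=40  …------[-]|

40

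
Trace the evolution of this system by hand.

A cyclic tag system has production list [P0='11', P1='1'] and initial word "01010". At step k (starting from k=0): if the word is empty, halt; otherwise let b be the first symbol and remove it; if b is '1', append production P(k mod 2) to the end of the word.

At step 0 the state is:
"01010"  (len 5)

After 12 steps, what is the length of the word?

t=0: "01010"  (len 5)
t=1: "1010"  (len 4)
t=2: "0101"  (len 4)
t=3: "101"  (len 3)
t=4: "011"  (len 3)
t=5: "11"  (len 2)
t=6: "11"  (len 2)
t=7: "111"  (len 3)
t=8: "111"  (len 3)
t=9: "1111"  (len 4)
t=10: "1111"  (len 4)
t=11: "11111"  (len 5)
t=12: "11111"  (len 5)

5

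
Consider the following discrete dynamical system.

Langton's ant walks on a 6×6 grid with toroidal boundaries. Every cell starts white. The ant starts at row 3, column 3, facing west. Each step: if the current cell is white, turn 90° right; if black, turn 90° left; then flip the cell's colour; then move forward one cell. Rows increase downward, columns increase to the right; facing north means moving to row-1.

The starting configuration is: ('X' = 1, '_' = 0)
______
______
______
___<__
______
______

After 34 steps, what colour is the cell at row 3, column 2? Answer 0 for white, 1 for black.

step 0: ______
______
______
___<__
______
______
step 1: ______
______
___^__
___X__
______
______
step 2: ______
______
___X>_
___X__
______
______
step 3: ______
______
___XX_
___Xv_
______
______
step 4: ______
______
___XX_
___<X_
______
______
step 5: ______
______
___XX_
____X_
___v__
______
step 6: ______
______
___XX_
____X_
__<X__
______
step 7: ______
______
___XX_
__^_X_
__XX__
______
step 8: ______
______
___XX_
__X>X_
__XX__
______
step 9: ______
______
___XX_
__XXX_
__Xv__
______
step 10: ______
______
___XX_
__XXX_
__X_>_
______
step 11: ______
______
___XX_
__XXX_
__X_X_
____v_
step 12: ______
______
___XX_
__XXX_
__X_X_
___<X_
step 13: ______
______
___XX_
__XXX_
__X^X_
___XX_
step 14: ______
______
___XX_
__XXX_
__XX>_
___XX_
step 15: ______
______
___XX_
__XX^_
__XX__
___XX_
step 16: ______
______
___XX_
__X<__
__XX__
___XX_
step 17: ______
______
___XX_
__X___
__Xv__
___XX_
step 18: ______
______
___XX_
__X___
__X_>_
___XX_
step 19: ______
______
___XX_
__X___
__X_X_
___Xv_
step 20: ______
______
___XX_
__X___
__X_X_
___X_>
step 21: _____v
______
___XX_
__X___
__X_X_
___X_X
step 22: ____<X
______
___XX_
__X___
__X_X_
___X_X
step 23: ____XX
______
___XX_
__X___
__X_X_
___X^X
step 24: ____XX
______
___XX_
__X___
__X_X_
___XX>
step 25: ____XX
______
___XX_
__X___
__X_X^
___XX_
step 26: ____XX
______
___XX_
__X___
>_X_XX
___XX_
step 27: ____XX
______
___XX_
__X___
X_X_XX
v__XX_
step 28: ____XX
______
___XX_
__X___
X_X_XX
X__XX<
step 29: ____XX
______
___XX_
__X___
X_X_X^
X__XXX
step 30: ____XX
______
___XX_
__X___
X_X_<_
X__XXX
step 31: ____XX
______
___XX_
__X___
X_X___
X__XvX
step 32: ____XX
______
___XX_
__X___
X_X___
X__X_>
step 33: ____XX
______
___XX_
__X___
X_X__^
X__X__
step 34: ____XX
______
___XX_
__X___
>_X__X
X__X__

1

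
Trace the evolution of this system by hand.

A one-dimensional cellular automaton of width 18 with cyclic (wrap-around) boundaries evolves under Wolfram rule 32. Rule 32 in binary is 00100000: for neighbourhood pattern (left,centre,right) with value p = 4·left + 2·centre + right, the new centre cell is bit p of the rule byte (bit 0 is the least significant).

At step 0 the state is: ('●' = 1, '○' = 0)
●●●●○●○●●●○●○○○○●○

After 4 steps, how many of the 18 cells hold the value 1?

step 0: ●●●●○●○●●●○●○○○○●○
step 1: ○○○○●○●○○○●○○○○○○●
step 2: ○○○○○●○○○○○○○○○○○○
step 3: ○○○○○○○○○○○○○○○○○○
step 4: ○○○○○○○○○○○○○○○○○○

0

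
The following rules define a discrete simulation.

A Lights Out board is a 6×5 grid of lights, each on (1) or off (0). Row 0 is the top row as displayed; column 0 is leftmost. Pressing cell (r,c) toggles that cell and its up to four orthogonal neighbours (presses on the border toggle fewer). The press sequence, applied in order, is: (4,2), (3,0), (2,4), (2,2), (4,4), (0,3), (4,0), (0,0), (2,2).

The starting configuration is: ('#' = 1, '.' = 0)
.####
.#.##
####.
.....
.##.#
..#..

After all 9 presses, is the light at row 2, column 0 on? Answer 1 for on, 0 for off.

[0] .####
.#.##
####.
.....
.##.#
..#..
[1] .####
.#.##
####.
..#..
...##
.....
[2] .####
.#.##
.###.
###..
#..##
.....
[3] .####
.#.#.
.##.#
###.#
#..##
.....
[4] .####
.###.
...##
##..#
#..##
.....
[5] .####
.###.
...##
##...
#....
....#
[6] .#...
.##..
...##
##...
#....
....#
[7] .#...
.##..
...##
.#...
.#...
#...#
[8] #....
###..
...##
.#...
.#...
#...#
[9] #....
##...
.##.#
.##..
.#...
#...#

0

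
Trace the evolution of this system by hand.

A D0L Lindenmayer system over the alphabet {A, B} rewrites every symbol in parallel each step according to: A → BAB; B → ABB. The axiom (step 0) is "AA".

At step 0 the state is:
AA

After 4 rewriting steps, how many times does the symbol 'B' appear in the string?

108

[0] AA
[1] BABBAB
[2] ABBBABABBABBBABABB
[3] BABABBABBABBBABABBBABABBABBBABABBABBABBBABABBBABABBABB
[4] ABBBABABBBABABBABBBABABBABBBABABBABBABBBABABBBABABBABBABBB…BABBBABABBABBABBBABABBBABABBABBABBBABABBBABABBABBBABABBABB  (len 162)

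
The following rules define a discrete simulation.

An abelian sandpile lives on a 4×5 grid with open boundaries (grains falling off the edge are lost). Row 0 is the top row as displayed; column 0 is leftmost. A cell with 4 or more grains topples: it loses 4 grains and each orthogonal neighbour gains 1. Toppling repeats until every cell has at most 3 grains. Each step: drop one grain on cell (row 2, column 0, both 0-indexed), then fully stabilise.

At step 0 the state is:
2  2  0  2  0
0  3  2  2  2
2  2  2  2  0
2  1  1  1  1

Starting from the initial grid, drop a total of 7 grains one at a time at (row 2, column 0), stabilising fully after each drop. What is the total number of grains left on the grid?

32

k=0  2  2  0  2  0
0  3  2  2  2
2  2  2  2  0
2  1  1  1  1
k=1  2  2  0  2  0
0  3  2  2  2
3  2  2  2  0
2  1  1  1  1
k=2  2  2  0  2  0
1  3  2  2  2
0  3  2  2  0
3  1  1  1  1
k=3  2  2  0  2  0
1  3  2  2  2
1  3  2  2  0
3  1  1  1  1
k=4  2  2  0  2  0
1  3  2  2  2
2  3  2  2  0
3  1  1  1  1
k=5  2  2  0  2  0
1  3  2  2  2
3  3  2  2  0
3  1  1  1  1
k=6  2  3  0  2  0
3  0  3  2  2
2  1  3  2  0
0  3  1  1  1
k=7  2  3  0  2  0
3  0  3  2  2
3  1  3  2  0
0  3  1  1  1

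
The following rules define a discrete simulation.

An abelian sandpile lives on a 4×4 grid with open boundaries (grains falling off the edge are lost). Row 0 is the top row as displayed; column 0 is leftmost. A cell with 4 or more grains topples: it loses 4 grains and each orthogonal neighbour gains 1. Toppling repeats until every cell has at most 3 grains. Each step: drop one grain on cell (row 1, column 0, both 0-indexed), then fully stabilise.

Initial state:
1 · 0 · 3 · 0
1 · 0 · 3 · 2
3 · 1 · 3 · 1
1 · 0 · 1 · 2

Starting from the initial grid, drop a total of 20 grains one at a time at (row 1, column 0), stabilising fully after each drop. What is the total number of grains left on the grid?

28

[0] 1 · 0 · 3 · 0
1 · 0 · 3 · 2
3 · 1 · 3 · 1
1 · 0 · 1 · 2
[1] 1 · 0 · 3 · 0
2 · 0 · 3 · 2
3 · 1 · 3 · 1
1 · 0 · 1 · 2
[2] 1 · 0 · 3 · 0
3 · 0 · 3 · 2
3 · 1 · 3 · 1
1 · 0 · 1 · 2
[3] 2 · 0 · 3 · 0
1 · 1 · 3 · 2
0 · 2 · 3 · 1
2 · 0 · 1 · 2
[4] 2 · 0 · 3 · 0
2 · 1 · 3 · 2
0 · 2 · 3 · 1
2 · 0 · 1 · 2
[5] 2 · 0 · 3 · 0
3 · 1 · 3 · 2
0 · 2 · 3 · 1
2 · 0 · 1 · 2
[6] 3 · 0 · 3 · 0
0 · 2 · 3 · 2
1 · 2 · 3 · 1
2 · 0 · 1 · 2
[7] 3 · 0 · 3 · 0
1 · 2 · 3 · 2
1 · 2 · 3 · 1
2 · 0 · 1 · 2
[8] 3 · 0 · 3 · 0
2 · 2 · 3 · 2
1 · 2 · 3 · 1
2 · 0 · 1 · 2
[9] 3 · 0 · 3 · 0
3 · 2 · 3 · 2
1 · 2 · 3 · 1
2 · 0 · 1 · 2
[10] 0 · 1 · 3 · 0
1 · 3 · 3 · 2
2 · 2 · 3 · 1
2 · 0 · 1 · 2
[11] 0 · 1 · 3 · 0
2 · 3 · 3 · 2
2 · 2 · 3 · 1
2 · 0 · 1 · 2
[12] 0 · 1 · 3 · 0
3 · 3 · 3 · 2
2 · 2 · 3 · 1
2 · 0 · 1 · 2
[13] 1 · 3 · 0 · 1
2 · 2 · 2 · 3
0 · 1 · 1 · 2
3 · 1 · 2 · 2
[14] 1 · 3 · 0 · 1
3 · 2 · 2 · 3
0 · 1 · 1 · 2
3 · 1 · 2 · 2
[15] 2 · 3 · 0 · 1
0 · 3 · 2 · 3
1 · 1 · 1 · 2
3 · 1 · 2 · 2
[16] 2 · 3 · 0 · 1
1 · 3 · 2 · 3
1 · 1 · 1 · 2
3 · 1 · 2 · 2
[17] 2 · 3 · 0 · 1
2 · 3 · 2 · 3
1 · 1 · 1 · 2
3 · 1 · 2 · 2
[18] 2 · 3 · 0 · 1
3 · 3 · 2 · 3
1 · 1 · 1 · 2
3 · 1 · 2 · 2
[19] 0 · 1 · 1 · 1
2 · 1 · 3 · 3
2 · 2 · 1 · 2
3 · 1 · 2 · 2
[20] 0 · 1 · 1 · 1
3 · 1 · 3 · 3
2 · 2 · 1 · 2
3 · 1 · 2 · 2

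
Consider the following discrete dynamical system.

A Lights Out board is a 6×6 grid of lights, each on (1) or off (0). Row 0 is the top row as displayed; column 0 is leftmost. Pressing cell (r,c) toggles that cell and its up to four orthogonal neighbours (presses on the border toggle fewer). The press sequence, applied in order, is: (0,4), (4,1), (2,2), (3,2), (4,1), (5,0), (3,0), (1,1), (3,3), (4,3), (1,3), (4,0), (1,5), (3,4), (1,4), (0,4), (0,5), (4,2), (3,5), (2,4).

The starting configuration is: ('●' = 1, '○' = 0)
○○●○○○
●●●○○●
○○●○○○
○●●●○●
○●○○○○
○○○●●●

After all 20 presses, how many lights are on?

step 0: ○○●○○○
●●●○○●
○○●○○○
○●●●○●
○●○○○○
○○○●●●
step 1: ○○●●●●
●●●○●●
○○●○○○
○●●●○●
○●○○○○
○○○●●●
step 2: ○○●●●●
●●●○●●
○○●○○○
○○●●○●
●○●○○○
○●○●●●
step 3: ○○●●●●
●●○○●●
○●○●○○
○○○●○●
●○●○○○
○●○●●●
step 4: ○○●●●●
●●○○●●
○●●●○○
○●●○○●
●○○○○○
○●○●●●
step 5: ○○●●●●
●●○○●●
○●●●○○
○○●○○●
○●●○○○
○○○●●●
step 6: ○○●●●●
●●○○●●
○●●●○○
○○●○○●
●●●○○○
●●○●●●
step 7: ○○●●●●
●●○○●●
●●●●○○
●●●○○●
○●●○○○
●●○●●●
step 8: ○●●●●●
○○●○●●
●○●●○○
●●●○○●
○●●○○○
●●○●●●
step 9: ○●●●●●
○○●○●●
●○●○○○
●●○●●●
○●●●○○
●●○●●●
step 10: ○●●●●●
○○●○●●
●○●○○○
●●○○●●
○●○○●○
●●○○●●
step 11: ○●●○●●
○○○●○●
●○●●○○
●●○○●●
○●○○●○
●●○○●●
step 12: ○●●○●●
○○○●○●
●○●●○○
○●○○●●
●○○○●○
○●○○●●
step 13: ○●●○●○
○○○●●○
●○●●○●
○●○○●●
●○○○●○
○●○○●●
step 14: ○●●○●○
○○○●●○
●○●●●●
○●○●○○
●○○○○○
○●○○●●
step 15: ○●●○○○
○○○○○●
●○●●○●
○●○●○○
●○○○○○
○●○○●●
step 16: ○●●●●●
○○○○●●
●○●●○●
○●○●○○
●○○○○○
○●○○●●
step 17: ○●●●○○
○○○○●○
●○●●○●
○●○●○○
●○○○○○
○●○○●●
step 18: ○●●●○○
○○○○●○
●○●●○●
○●●●○○
●●●●○○
○●●○●●
step 19: ○●●●○○
○○○○●○
●○●●○○
○●●●●●
●●●●○●
○●●○●●
step 20: ○●●●○○
○○○○○○
●○●○●●
○●●●○●
●●●●○●
○●●○●●

20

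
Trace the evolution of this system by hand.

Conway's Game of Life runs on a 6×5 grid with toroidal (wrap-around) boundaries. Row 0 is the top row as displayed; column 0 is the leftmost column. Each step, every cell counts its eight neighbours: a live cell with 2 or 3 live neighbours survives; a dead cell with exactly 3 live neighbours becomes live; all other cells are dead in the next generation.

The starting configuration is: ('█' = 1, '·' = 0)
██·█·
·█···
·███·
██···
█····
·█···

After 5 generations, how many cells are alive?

11

0) ██·█·
·█···
·███·
██···
█····
·█···
1) ██···
···██
·····
█···█
█····
·██·█
2) ·█···
█···█
█··█·
█···█
···█·
··█·█
3) ·█·██
██··█
·█·█·
█··█·
█··█·
··██·
4) ·█···
·█···
·█·█·
██·█·
·█·█·
██···
5) ·██··
██···
·█··█
██·█·
·····
██···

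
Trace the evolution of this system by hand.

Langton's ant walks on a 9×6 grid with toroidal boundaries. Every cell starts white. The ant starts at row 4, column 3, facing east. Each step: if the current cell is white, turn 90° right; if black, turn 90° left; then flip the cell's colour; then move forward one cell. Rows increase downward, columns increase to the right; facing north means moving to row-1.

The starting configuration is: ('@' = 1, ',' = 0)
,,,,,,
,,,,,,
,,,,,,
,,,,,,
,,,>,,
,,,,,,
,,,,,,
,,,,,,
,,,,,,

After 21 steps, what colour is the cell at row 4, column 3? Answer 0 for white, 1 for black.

0) ,,,,,,
,,,,,,
,,,,,,
,,,,,,
,,,>,,
,,,,,,
,,,,,,
,,,,,,
,,,,,,
1) ,,,,,,
,,,,,,
,,,,,,
,,,,,,
,,,@,,
,,,v,,
,,,,,,
,,,,,,
,,,,,,
2) ,,,,,,
,,,,,,
,,,,,,
,,,,,,
,,,@,,
,,<@,,
,,,,,,
,,,,,,
,,,,,,
3) ,,,,,,
,,,,,,
,,,,,,
,,,,,,
,,^@,,
,,@@,,
,,,,,,
,,,,,,
,,,,,,
4) ,,,,,,
,,,,,,
,,,,,,
,,,,,,
,,@>,,
,,@@,,
,,,,,,
,,,,,,
,,,,,,
5) ,,,,,,
,,,,,,
,,,,,,
,,,^,,
,,@,,,
,,@@,,
,,,,,,
,,,,,,
,,,,,,
6) ,,,,,,
,,,,,,
,,,,,,
,,,@>,
,,@,,,
,,@@,,
,,,,,,
,,,,,,
,,,,,,
7) ,,,,,,
,,,,,,
,,,,,,
,,,@@,
,,@,v,
,,@@,,
,,,,,,
,,,,,,
,,,,,,
8) ,,,,,,
,,,,,,
,,,,,,
,,,@@,
,,@<@,
,,@@,,
,,,,,,
,,,,,,
,,,,,,
9) ,,,,,,
,,,,,,
,,,,,,
,,,^@,
,,@@@,
,,@@,,
,,,,,,
,,,,,,
,,,,,,
10) ,,,,,,
,,,,,,
,,,,,,
,,<,@,
,,@@@,
,,@@,,
,,,,,,
,,,,,,
,,,,,,
11) ,,,,,,
,,,,,,
,,^,,,
,,@,@,
,,@@@,
,,@@,,
,,,,,,
,,,,,,
,,,,,,
12) ,,,,,,
,,,,,,
,,@>,,
,,@,@,
,,@@@,
,,@@,,
,,,,,,
,,,,,,
,,,,,,
13) ,,,,,,
,,,,,,
,,@@,,
,,@v@,
,,@@@,
,,@@,,
,,,,,,
,,,,,,
,,,,,,
14) ,,,,,,
,,,,,,
,,@@,,
,,<@@,
,,@@@,
,,@@,,
,,,,,,
,,,,,,
,,,,,,
15) ,,,,,,
,,,,,,
,,@@,,
,,,@@,
,,v@@,
,,@@,,
,,,,,,
,,,,,,
,,,,,,
16) ,,,,,,
,,,,,,
,,@@,,
,,,@@,
,,,>@,
,,@@,,
,,,,,,
,,,,,,
,,,,,,
17) ,,,,,,
,,,,,,
,,@@,,
,,,^@,
,,,,@,
,,@@,,
,,,,,,
,,,,,,
,,,,,,
18) ,,,,,,
,,,,,,
,,@@,,
,,<,@,
,,,,@,
,,@@,,
,,,,,,
,,,,,,
,,,,,,
19) ,,,,,,
,,,,,,
,,^@,,
,,@,@,
,,,,@,
,,@@,,
,,,,,,
,,,,,,
,,,,,,
20) ,,,,,,
,,,,,,
,<,@,,
,,@,@,
,,,,@,
,,@@,,
,,,,,,
,,,,,,
,,,,,,
21) ,,,,,,
,^,,,,
,@,@,,
,,@,@,
,,,,@,
,,@@,,
,,,,,,
,,,,,,
,,,,,,

0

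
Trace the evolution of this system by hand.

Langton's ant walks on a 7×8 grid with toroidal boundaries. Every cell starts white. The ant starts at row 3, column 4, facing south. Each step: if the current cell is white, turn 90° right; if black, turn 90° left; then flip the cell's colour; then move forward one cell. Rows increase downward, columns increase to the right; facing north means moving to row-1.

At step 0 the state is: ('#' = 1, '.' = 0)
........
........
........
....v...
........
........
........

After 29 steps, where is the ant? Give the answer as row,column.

1,5

step 0: ........
........
........
....v...
........
........
........
step 1: ........
........
........
...<#...
........
........
........
step 2: ........
........
...^....
...##...
........
........
........
step 3: ........
........
...#>...
...##...
........
........
........
step 4: ........
........
...##...
...#v...
........
........
........
step 5: ........
........
...##...
...#.>..
........
........
........
step 6: ........
........
...##...
...#.#..
.....v..
........
........
step 7: ........
........
...##...
...#.#..
....<#..
........
........
step 8: ........
........
...##...
...#^#..
....##..
........
........
step 9: ........
........
...##...
...##>..
....##..
........
........
step 10: ........
........
...##^..
...##...
....##..
........
........
step 11: ........
........
...###>.
...##...
....##..
........
........
step 12: ........
........
...####.
...##.v.
....##..
........
........
step 13: ........
........
...####.
...##<#.
....##..
........
........
step 14: ........
........
...##^#.
...####.
....##..
........
........
step 15: ........
........
...#<.#.
...####.
....##..
........
........
step 16: ........
........
...#..#.
...#v##.
....##..
........
........
step 17: ........
........
...#..#.
...#.>#.
....##..
........
........
step 18: ........
........
...#.^#.
...#..#.
....##..
........
........
step 19: ........
........
...#.#>.
...#..#.
....##..
........
........
step 20: ........
......^.
...#.#..
...#..#.
....##..
........
........
step 21: ........
......#>
...#.#..
...#..#.
....##..
........
........
step 22: ........
......##
...#.#.v
...#..#.
....##..
........
........
step 23: ........
......##
...#.#<#
...#..#.
....##..
........
........
step 24: ........
......^#
...#.###
...#..#.
....##..
........
........
step 25: ........
.....<.#
...#.###
...#..#.
....##..
........
........
step 26: .....^..
.....#.#
...#.###
...#..#.
....##..
........
........
step 27: .....#>.
.....#.#
...#.###
...#..#.
....##..
........
........
step 28: .....##.
.....#v#
...#.###
...#..#.
....##..
........
........
step 29: .....##.
.....<##
...#.###
...#..#.
....##..
........
........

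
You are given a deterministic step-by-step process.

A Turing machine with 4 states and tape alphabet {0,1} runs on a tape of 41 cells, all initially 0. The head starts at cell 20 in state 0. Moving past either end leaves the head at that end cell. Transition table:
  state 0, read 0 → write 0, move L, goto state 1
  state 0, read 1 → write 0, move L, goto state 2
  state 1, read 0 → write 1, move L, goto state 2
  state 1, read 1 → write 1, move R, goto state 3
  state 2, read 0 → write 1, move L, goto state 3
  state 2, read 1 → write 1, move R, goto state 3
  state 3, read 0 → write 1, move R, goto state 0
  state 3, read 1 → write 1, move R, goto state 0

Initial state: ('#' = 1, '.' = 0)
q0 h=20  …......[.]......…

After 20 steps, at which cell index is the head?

22

k=0  q0 h=20  …......[.]......…
k=1  q1 h=19  …......[.]......…
k=2  q2 h=18  …......[.]#.....…
k=3  q3 h=17  …......[.]##....…
k=4  q0 h=18  ….....#[#]#.....…
k=5  q2 h=17  …......[#].#....…
k=6  q3 h=18  ….....#[.]#.....…
k=7  q0 h=19  …....##[#]......…
k=8  q2 h=18  ….....#[#]......…
k=9  q3 h=19  …....##[.]......…
k=10  q0 h=20  …...###[.]......…
k=11  q1 h=19  …....##[#]......…
k=12  q3 h=20  …...###[.]......…
k=13  q0 h=21  …..####[.]......…
k=14  q1 h=20  …...###[#]......…
k=15  q3 h=21  …..####[.]......…
k=16  q0 h=22  ….#####[.]......…
k=17  q1 h=21  …..####[#]......…
k=18  q3 h=22  ….#####[.]......…
k=19  q0 h=23  …######[.]......…
k=20  q1 h=22  ….#####[#]......…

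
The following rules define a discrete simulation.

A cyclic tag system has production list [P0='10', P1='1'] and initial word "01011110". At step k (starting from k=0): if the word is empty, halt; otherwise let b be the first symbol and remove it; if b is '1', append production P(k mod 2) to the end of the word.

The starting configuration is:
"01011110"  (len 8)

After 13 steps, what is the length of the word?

9

k=0  "01011110"  (len 8)
k=1  "1011110"  (len 7)
k=2  "0111101"  (len 7)
k=3  "111101"  (len 6)
k=4  "111011"  (len 6)
k=5  "1101110"  (len 7)
k=6  "1011101"  (len 7)
k=7  "01110110"  (len 8)
k=8  "1110110"  (len 7)
k=9  "11011010"  (len 8)
k=10  "10110101"  (len 8)
k=11  "011010110"  (len 9)
k=12  "11010110"  (len 8)
k=13  "101011010"  (len 9)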